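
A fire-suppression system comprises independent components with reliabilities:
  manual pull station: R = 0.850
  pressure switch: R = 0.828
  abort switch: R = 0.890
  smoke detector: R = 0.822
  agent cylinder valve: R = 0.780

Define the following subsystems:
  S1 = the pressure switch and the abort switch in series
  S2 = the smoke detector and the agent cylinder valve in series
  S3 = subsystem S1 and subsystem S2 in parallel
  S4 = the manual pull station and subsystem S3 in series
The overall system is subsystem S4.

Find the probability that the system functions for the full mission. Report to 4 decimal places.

Series (pressure switch and abort switch): 0.828000 × 0.890000 = 0.736920
Series (smoke detector and agent cylinder valve): 0.822000 × 0.780000 = 0.641160
Parallel ([0.736920] and [0.641160]): 1 − (1 − 0.736920)(1 − 0.641160) = 0.905596
Series (manual pull station and [0.905596]): 0.850000 × 0.905596 = 0.7698

0.7698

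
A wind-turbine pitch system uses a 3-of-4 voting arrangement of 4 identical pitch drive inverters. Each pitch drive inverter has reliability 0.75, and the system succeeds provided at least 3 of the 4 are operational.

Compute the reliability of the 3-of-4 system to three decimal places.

R = Σ_{i=3}^{4} C(4,i) p^i (1−p)^{4−i} with p = 0.75
C(4,3)·0.75^3·0.25^1 = 0.42188
C(4,4)·0.75^4·0.25^0 = 0.31641
Sum = 0.738

0.738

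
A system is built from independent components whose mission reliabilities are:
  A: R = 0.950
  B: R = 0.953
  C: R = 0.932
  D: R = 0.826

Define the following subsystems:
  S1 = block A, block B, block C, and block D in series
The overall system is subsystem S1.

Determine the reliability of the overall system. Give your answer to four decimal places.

0.6970

Series (A, B, C, and D): 0.950000 × 0.953000 × 0.932000 × 0.826000 = 0.6970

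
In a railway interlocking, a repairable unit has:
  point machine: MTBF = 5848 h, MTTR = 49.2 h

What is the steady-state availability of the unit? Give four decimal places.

0.9917

A(point machine) = MTBF/(MTBF+MTTR) = 5848/(5848+49.2) = 0.9917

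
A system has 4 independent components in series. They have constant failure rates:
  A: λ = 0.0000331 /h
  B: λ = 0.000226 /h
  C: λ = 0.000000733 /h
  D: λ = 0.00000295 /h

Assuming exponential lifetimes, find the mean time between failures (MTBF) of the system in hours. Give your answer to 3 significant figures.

3810

Series of exponential components: λ_sys = Σ λ_i
λ_sys = 0.0000331 + 0.000226 + 0.000000733 + 0.00000295 = 2.6278e-04 /h
MTBF = 1 / λ_sys = 3810 h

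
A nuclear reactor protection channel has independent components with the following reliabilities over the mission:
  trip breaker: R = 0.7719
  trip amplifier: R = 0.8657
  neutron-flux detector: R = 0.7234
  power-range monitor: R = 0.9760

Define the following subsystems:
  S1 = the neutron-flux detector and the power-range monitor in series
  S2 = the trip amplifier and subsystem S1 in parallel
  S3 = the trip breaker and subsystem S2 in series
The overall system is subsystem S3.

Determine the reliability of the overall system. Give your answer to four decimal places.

Series (neutron-flux detector and power-range monitor): 0.723400 × 0.976000 = 0.706038
Parallel (trip amplifier and [0.706038]): 1 − (1 − 0.865700)(1 − 0.706038) = 0.960521
Series (trip breaker and [0.960521]): 0.771900 × 0.960521 = 0.7414

0.7414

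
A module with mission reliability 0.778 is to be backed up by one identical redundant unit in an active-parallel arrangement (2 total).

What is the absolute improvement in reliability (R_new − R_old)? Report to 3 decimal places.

0.173

R_before = 0.778
R_after = 1 − (1 − 0.778)^2 = 0.951
ΔR = 0.951 − 0.778 = 0.173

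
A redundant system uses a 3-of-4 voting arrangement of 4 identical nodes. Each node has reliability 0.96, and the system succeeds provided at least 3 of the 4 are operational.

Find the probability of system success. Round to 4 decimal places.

0.9909

R = Σ_{i=3}^{4} C(4,i) p^i (1−p)^{4−i} with p = 0.96
C(4,3)·0.96^3·0.04^1 = 0.141558
C(4,4)·0.96^4·0.04^0 = 0.849347
Sum = 0.9909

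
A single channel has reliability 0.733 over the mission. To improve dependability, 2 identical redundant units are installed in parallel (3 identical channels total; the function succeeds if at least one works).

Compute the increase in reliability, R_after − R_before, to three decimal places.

0.248

R_before = 0.733
R_after = 1 − (1 − 0.733)^3 = 0.981
ΔR = 0.981 − 0.733 = 0.248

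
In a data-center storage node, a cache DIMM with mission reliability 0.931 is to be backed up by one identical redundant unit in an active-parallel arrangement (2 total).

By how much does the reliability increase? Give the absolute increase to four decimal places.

R_before = 0.931
R_after = 1 − (1 − 0.931)^2 = 0.9952
ΔR = 0.9952 − 0.931 = 0.0642

0.0642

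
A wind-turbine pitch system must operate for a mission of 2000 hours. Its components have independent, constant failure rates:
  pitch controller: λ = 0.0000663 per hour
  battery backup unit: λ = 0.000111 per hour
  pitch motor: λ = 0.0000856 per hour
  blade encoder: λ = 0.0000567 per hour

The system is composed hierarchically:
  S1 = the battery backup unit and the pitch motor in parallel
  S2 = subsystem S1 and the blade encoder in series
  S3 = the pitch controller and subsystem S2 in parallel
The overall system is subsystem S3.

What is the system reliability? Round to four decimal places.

0.9832

R(pitch controller) = exp(−0.0000663 × 2000) = 0.875815
R(battery backup unit) = exp(−0.000111 × 2000) = 0.800915
R(pitch motor) = exp(−0.0000856 × 2000) = 0.842653
R(blade encoder) = exp(−0.0000567 × 2000) = 0.892793
Parallel (battery backup unit and pitch motor): 1 − (1 − 0.800915)(1 − 0.842653) = 0.968675
Series ([0.968675] and blade encoder): 0.968675 × 0.892793 = 0.864826
Parallel (pitch controller and [0.864826]): 1 − (1 − 0.875815)(1 − 0.864826) = 0.9832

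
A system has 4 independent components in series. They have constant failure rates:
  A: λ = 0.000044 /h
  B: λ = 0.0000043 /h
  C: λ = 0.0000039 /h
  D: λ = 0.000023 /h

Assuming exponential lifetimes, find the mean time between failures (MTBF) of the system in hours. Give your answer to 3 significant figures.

Series of exponential components: λ_sys = Σ λ_i
λ_sys = 0.000044 + 0.0000043 + 0.0000039 + 0.000023 = 7.5200e-05 /h
MTBF = 1 / λ_sys = 13300 h

13300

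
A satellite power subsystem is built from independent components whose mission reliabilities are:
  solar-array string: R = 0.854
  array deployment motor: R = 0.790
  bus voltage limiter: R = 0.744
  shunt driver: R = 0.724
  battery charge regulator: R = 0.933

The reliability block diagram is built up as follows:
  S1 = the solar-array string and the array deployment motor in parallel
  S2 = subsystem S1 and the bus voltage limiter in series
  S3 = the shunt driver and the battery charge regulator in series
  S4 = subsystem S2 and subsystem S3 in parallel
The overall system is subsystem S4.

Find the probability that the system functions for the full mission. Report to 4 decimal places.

0.9095

Parallel (solar-array string and array deployment motor): 1 − (1 − 0.854000)(1 − 0.790000) = 0.969340
Series ([0.969340] and bus voltage limiter): 0.969340 × 0.744000 = 0.721189
Series (shunt driver and battery charge regulator): 0.724000 × 0.933000 = 0.675492
Parallel ([0.721189] and [0.675492]): 1 − (1 − 0.721189)(1 − 0.675492) = 0.9095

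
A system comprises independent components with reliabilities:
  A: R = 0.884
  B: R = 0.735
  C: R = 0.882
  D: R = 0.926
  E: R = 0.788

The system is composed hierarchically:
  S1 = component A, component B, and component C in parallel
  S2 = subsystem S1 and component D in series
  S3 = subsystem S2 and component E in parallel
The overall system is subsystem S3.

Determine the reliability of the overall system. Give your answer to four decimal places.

0.9836

Parallel (A, B, and C): 1 − (1 − 0.884000)(1 − 0.735000)(1 − 0.882000) = 0.996373
Series ([0.996373] and D): 0.996373 × 0.926000 = 0.922641
Parallel ([0.922641] and E): 1 − (1 − 0.922641)(1 − 0.788000) = 0.9836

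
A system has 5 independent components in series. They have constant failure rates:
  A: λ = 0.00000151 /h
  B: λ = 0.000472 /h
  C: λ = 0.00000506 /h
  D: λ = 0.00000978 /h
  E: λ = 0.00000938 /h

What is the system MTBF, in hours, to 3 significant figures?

Series of exponential components: λ_sys = Σ λ_i
λ_sys = 0.00000151 + 0.000472 + 0.00000506 + 0.00000978 + 0.00000938 = 4.9773e-04 /h
MTBF = 1 / λ_sys = 2010 h

2010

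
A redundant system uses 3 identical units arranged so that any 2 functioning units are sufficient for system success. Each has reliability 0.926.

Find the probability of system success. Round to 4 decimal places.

R = Σ_{i=2}^{3} C(3,i) p^i (1−p)^{3−i} with p = 0.926
C(3,2)·0.926^2·0.074^1 = 0.190360
C(3,3)·0.926^3·0.074^0 = 0.794023
Sum = 0.9844

0.9844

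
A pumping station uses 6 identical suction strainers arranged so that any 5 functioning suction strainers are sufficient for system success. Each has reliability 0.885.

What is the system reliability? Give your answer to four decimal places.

0.8551

R = Σ_{i=5}^{6} C(6,i) p^i (1−p)^{6−i} with p = 0.885
C(6,5)·0.885^5·0.115^1 = 0.374598
C(6,6)·0.885^6·0.115^0 = 0.480463
Sum = 0.8551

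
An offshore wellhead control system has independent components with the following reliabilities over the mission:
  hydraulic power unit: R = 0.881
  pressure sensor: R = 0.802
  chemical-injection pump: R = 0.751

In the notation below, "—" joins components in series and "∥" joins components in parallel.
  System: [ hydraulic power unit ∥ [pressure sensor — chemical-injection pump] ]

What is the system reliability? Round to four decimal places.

Series (pressure sensor and chemical-injection pump): 0.802000 × 0.751000 = 0.602302
Parallel (hydraulic power unit and [0.602302]): 1 − (1 − 0.881000)(1 − 0.602302) = 0.9527

0.9527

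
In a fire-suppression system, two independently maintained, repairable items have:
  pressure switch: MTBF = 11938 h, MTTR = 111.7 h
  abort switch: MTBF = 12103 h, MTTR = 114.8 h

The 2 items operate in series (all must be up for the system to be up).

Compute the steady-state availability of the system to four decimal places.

0.9814

A(pressure switch) = MTBF/(MTBF+MTTR) = 11938/(11938+111.7) = 0.990730
A(abort switch) = MTBF/(MTBF+MTTR) = 12103/(12103+114.8) = 0.990604
Series availability: 0.990730 × 0.990604 = 0.9814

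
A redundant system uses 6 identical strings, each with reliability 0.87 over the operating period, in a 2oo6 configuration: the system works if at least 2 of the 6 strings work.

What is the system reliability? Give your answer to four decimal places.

R = Σ_{i=2}^{6} C(6,i) p^i (1−p)^{6−i} with p = 0.87
C(6,2)·0.87^2·0.13^4 = 0.003243
C(6,3)·0.87^3·0.13^3 = 0.028935
C(6,4)·0.87^4·0.13^2 = 0.145230
C(6,5)·0.87^5·0.13^1 = 0.388768
C(6,6)·0.87^6·0.13^0 = 0.433626
Sum = 0.9998

0.9998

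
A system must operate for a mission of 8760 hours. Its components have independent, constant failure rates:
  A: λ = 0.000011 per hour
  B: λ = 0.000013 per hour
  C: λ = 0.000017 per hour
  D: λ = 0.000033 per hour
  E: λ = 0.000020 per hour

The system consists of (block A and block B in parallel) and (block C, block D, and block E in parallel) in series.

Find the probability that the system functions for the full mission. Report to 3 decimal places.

0.985

R(A) = exp(−0.000011 × 8760) = 0.90814
R(B) = exp(−0.000013 × 8760) = 0.89237
R(C) = exp(−0.000017 × 8760) = 0.86164
R(D) = exp(−0.000033 × 8760) = 0.74895
R(E) = exp(−0.000020 × 8760) = 0.83929
Parallel (A and B): 1 − (1 − 0.90814)(1 − 0.89237) = 0.99011
Parallel (C, D, and E): 1 − (1 − 0.86164)(1 − 0.74895)(1 − 0.83929) = 0.99442
Series ([0.99011] and [0.99442]): 0.99011 × 0.99442 = 0.985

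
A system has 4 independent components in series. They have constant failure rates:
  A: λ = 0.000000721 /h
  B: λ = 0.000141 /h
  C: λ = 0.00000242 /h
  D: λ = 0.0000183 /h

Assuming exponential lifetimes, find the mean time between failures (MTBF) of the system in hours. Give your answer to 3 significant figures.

Series of exponential components: λ_sys = Σ λ_i
λ_sys = 0.000000721 + 0.000141 + 0.00000242 + 0.0000183 = 1.6244e-04 /h
MTBF = 1 / λ_sys = 6160 h

6160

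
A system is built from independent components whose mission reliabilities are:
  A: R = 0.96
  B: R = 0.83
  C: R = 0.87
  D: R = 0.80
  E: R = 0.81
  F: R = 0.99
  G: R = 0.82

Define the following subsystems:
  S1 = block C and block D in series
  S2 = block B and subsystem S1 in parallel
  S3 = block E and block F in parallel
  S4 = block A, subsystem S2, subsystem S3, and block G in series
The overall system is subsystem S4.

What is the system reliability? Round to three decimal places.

Series (C and D): 0.87000 × 0.80000 = 0.69600
Parallel (B and [0.69600]): 1 − (1 − 0.83000)(1 − 0.69600) = 0.94832
Parallel (E and F): 1 − (1 − 0.81000)(1 − 0.99000) = 0.99810
Series (A, [0.94832], [0.99810], and G): 0.96000 × 0.94832 × 0.99810 × 0.82000 = 0.745

0.745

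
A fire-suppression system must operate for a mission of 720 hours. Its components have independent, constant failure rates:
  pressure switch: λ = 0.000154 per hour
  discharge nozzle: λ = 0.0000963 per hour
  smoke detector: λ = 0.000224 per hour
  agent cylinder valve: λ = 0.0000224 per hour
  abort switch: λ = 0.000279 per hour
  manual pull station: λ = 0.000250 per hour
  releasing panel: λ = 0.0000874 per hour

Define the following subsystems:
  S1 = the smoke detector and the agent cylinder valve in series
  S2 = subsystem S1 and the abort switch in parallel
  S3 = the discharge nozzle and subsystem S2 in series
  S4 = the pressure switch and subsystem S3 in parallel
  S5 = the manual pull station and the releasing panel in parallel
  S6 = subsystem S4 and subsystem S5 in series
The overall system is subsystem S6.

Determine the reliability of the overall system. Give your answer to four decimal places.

0.9801

R(pressure switch) = exp(−0.000154 × 720) = 0.895046
R(discharge nozzle) = exp(−0.0000963 × 720) = 0.933013
R(smoke detector) = exp(−0.000224 × 720) = 0.851054
R(agent cylinder valve) = exp(−0.0000224 × 720) = 0.984001
R(abort switch) = exp(−0.000279 × 720) = 0.818011
R(manual pull station) = exp(−0.000250 × 720) = 0.835270
R(releasing panel) = exp(−0.0000874 × 720) = 0.939011
Series (smoke detector and agent cylinder valve): 0.851054 × 0.984001 = 0.837438
Parallel ([0.837438] and abort switch): 1 − (1 − 0.837438)(1 − 0.818011) = 0.970416
Series (discharge nozzle and [0.970416]): 0.933013 × 0.970416 = 0.905411
Parallel (pressure switch and [0.905411]): 1 − (1 − 0.895046)(1 − 0.905411) = 0.990073
Parallel (manual pull station and releasing panel): 1 − (1 − 0.835270)(1 − 0.939011) = 0.989953
Series ([0.990073] and [0.989953]): 0.990073 × 0.989953 = 0.9801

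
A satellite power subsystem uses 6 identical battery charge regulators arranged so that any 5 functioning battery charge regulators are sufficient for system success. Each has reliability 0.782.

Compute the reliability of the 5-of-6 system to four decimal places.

R = Σ_{i=5}^{6} C(6,i) p^i (1−p)^{6−i} with p = 0.782
C(6,5)·0.782^5·0.218^1 = 0.382509
C(6,6)·0.782^6·0.218^0 = 0.228686
Sum = 0.6112

0.6112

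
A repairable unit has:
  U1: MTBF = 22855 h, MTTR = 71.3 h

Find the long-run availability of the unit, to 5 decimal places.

A(U1) = MTBF/(MTBF+MTTR) = 22855/(22855+71.3) = 0.99689

0.99689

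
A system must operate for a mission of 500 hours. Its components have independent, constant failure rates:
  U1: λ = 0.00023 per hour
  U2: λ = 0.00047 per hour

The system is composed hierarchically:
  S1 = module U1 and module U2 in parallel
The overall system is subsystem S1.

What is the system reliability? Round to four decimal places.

R(U1) = exp(−0.00023 × 500) = 0.891366
R(U2) = exp(−0.00047 × 500) = 0.790571
Parallel (U1 and U2): 1 − (1 − 0.891366)(1 − 0.790571) = 0.9772

0.9772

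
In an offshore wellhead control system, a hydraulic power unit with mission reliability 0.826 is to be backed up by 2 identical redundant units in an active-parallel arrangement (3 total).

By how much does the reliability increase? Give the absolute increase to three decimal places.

R_before = 0.826
R_after = 1 − (1 − 0.826)^3 = 0.995
ΔR = 0.995 − 0.826 = 0.169

0.169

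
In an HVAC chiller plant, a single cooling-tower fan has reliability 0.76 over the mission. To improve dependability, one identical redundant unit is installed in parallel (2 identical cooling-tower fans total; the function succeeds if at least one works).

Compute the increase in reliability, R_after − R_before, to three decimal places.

0.182

R_before = 0.76
R_after = 1 − (1 − 0.76)^2 = 0.942
ΔR = 0.942 − 0.76 = 0.182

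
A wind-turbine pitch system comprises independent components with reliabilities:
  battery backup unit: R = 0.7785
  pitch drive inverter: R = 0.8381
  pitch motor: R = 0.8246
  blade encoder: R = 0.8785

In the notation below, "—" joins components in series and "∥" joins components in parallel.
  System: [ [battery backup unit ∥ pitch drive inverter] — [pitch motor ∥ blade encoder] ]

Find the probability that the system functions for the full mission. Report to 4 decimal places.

0.9436

Parallel (battery backup unit and pitch drive inverter): 1 − (1 − 0.778500)(1 − 0.838100) = 0.964139
Parallel (pitch motor and blade encoder): 1 − (1 − 0.824600)(1 − 0.878500) = 0.978689
Series ([0.964139] and [0.978689]): 0.964139 × 0.978689 = 0.9436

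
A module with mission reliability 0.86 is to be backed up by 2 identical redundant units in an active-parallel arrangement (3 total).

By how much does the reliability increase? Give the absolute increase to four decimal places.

R_before = 0.86
R_after = 1 − (1 − 0.86)^3 = 0.9973
ΔR = 0.9973 − 0.86 = 0.1373

0.1373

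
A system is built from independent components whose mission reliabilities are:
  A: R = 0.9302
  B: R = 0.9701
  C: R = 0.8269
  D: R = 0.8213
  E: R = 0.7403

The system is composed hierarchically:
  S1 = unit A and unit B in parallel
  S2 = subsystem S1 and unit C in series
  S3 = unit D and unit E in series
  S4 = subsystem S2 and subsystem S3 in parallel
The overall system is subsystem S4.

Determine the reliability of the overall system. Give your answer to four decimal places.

0.9315

Parallel (A and B): 1 − (1 − 0.930200)(1 − 0.970100) = 0.997913
Series ([0.997913] and C): 0.997913 × 0.826900 = 0.825174
Series (D and E): 0.821300 × 0.740300 = 0.608008
Parallel ([0.825174] and [0.608008]): 1 − (1 − 0.825174)(1 − 0.608008) = 0.9315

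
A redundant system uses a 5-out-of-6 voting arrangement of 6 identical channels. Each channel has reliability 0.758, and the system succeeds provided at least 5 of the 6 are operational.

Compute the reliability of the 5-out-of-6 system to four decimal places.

R = Σ_{i=5}^{6} C(6,i) p^i (1−p)^{6−i} with p = 0.758
C(6,5)·0.758^5·0.242^1 = 0.363340
C(6,6)·0.758^6·0.242^0 = 0.189677
Sum = 0.5530

0.5530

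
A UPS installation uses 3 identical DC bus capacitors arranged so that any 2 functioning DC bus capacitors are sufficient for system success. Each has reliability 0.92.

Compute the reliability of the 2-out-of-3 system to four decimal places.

0.9818

R = Σ_{i=2}^{3} C(3,i) p^i (1−p)^{3−i} with p = 0.92
C(3,2)·0.92^2·0.08^1 = 0.203136
C(3,3)·0.92^3·0.08^0 = 0.778688
Sum = 0.9818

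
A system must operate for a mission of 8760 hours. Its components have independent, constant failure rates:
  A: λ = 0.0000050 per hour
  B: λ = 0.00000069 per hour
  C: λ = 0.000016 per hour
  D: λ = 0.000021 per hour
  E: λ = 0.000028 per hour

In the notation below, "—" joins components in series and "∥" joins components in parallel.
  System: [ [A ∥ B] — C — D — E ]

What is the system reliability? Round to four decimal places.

R(A) = exp(−0.0000050 × 8760) = 0.957145
R(B) = exp(−0.00000069 × 8760) = 0.993974
R(C) = exp(−0.000016 × 8760) = 0.869219
R(D) = exp(−0.000021 × 8760) = 0.831969
R(E) = exp(−0.000028 × 8760) = 0.782485
Parallel (A and B): 1 − (1 − 0.957145)(1 − 0.993974) = 0.999742
Series ([0.999742], C, D, and E): 0.999742 × 0.869219 × 0.831969 × 0.782485 = 0.5657

0.5657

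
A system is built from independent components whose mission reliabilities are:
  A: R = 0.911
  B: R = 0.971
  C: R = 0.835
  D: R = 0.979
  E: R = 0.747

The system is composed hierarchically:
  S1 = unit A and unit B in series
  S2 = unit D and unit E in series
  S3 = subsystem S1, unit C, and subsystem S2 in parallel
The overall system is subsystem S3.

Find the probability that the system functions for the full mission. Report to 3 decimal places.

0.995

Series (A and B): 0.91100 × 0.97100 = 0.88458
Series (D and E): 0.97900 × 0.74700 = 0.73131
Parallel ([0.88458], C, and [0.73131]): 1 − (1 − 0.88458)(1 − 0.83500)(1 − 0.73131) = 0.995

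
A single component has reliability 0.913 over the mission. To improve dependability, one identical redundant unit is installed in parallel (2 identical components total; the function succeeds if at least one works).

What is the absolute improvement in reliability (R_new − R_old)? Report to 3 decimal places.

0.079

R_before = 0.913
R_after = 1 − (1 − 0.913)^2 = 0.992
ΔR = 0.992 − 0.913 = 0.079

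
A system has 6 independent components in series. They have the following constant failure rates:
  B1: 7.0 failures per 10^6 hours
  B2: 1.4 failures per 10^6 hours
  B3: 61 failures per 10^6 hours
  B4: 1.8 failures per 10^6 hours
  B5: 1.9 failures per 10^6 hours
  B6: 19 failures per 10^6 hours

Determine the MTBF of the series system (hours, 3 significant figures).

10900

Series of exponential components: λ_sys = Σ λ_i
λ_sys = 0.0000070 + 0.0000014 + 0.000061 + 0.0000018 + 0.0000019 + 0.000019 = 9.2100e-05 /h
MTBF = 1 / λ_sys = 10900 h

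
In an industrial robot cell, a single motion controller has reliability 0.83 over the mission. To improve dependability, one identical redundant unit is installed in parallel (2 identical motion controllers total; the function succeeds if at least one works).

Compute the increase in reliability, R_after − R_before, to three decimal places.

R_before = 0.83
R_after = 1 − (1 − 0.83)^2 = 0.971
ΔR = 0.971 − 0.83 = 0.141

0.141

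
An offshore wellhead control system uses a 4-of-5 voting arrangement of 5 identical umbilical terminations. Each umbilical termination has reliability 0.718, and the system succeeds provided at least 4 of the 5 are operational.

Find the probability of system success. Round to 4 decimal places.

R = Σ_{i=4}^{5} C(5,i) p^i (1−p)^{5−i} with p = 0.718
C(5,4)·0.718^4·0.282^1 = 0.374729
C(5,5)·0.718^5·0.282^0 = 0.190819
Sum = 0.5655

0.5655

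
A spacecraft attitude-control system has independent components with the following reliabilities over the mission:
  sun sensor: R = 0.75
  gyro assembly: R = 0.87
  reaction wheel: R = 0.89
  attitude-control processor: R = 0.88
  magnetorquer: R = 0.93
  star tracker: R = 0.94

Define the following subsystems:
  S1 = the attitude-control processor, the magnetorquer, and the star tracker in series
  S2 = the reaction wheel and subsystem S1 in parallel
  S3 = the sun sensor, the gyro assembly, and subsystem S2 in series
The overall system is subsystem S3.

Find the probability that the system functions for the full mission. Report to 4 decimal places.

Series (attitude-control processor, magnetorquer, and star tracker): 0.880000 × 0.930000 × 0.940000 = 0.769296
Parallel (reaction wheel and [0.769296]): 1 − (1 − 0.890000)(1 − 0.769296) = 0.974623
Series (sun sensor, gyro assembly, and [0.974623]): 0.750000 × 0.870000 × 0.974623 = 0.6359

0.6359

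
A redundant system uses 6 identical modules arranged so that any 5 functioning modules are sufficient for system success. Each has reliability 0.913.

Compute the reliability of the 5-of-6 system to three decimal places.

0.910

R = Σ_{i=5}^{6} C(6,i) p^i (1−p)^{6−i} with p = 0.913
C(6,5)·0.913^5·0.087^1 = 0.33115
C(6,6)·0.913^6·0.087^0 = 0.57919
Sum = 0.910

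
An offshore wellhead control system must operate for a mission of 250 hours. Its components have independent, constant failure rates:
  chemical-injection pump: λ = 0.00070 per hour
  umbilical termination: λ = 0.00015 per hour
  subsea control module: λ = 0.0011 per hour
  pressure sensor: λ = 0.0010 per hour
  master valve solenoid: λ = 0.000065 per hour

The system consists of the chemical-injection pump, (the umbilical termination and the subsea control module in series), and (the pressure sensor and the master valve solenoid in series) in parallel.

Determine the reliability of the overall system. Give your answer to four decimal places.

R(chemical-injection pump) = exp(−0.00070 × 250) = 0.839457
R(umbilical termination) = exp(−0.00015 × 250) = 0.963194
R(subsea control module) = exp(−0.0011 × 250) = 0.759572
R(pressure sensor) = exp(−0.0010 × 250) = 0.778801
R(master valve solenoid) = exp(−0.000065 × 250) = 0.983881
Series (umbilical termination and subsea control module): 0.963194 × 0.759572 = 0.731615
Series (pressure sensor and master valve solenoid): 0.778801 × 0.983881 = 0.766248
Parallel (chemical-injection pump, [0.731615], and [0.766248]): 1 − (1 − 0.839457)(1 − 0.731615)(1 − 0.766248) = 0.9899

0.9899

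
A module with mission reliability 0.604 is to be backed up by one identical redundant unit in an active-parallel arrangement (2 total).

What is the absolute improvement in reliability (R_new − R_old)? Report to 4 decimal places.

0.2392

R_before = 0.604
R_after = 1 − (1 − 0.604)^2 = 0.8432
ΔR = 0.8432 − 0.604 = 0.2392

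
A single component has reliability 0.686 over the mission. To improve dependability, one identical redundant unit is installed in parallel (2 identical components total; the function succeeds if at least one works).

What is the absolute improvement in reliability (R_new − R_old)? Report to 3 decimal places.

0.215

R_before = 0.686
R_after = 1 − (1 − 0.686)^2 = 0.901
ΔR = 0.901 − 0.686 = 0.215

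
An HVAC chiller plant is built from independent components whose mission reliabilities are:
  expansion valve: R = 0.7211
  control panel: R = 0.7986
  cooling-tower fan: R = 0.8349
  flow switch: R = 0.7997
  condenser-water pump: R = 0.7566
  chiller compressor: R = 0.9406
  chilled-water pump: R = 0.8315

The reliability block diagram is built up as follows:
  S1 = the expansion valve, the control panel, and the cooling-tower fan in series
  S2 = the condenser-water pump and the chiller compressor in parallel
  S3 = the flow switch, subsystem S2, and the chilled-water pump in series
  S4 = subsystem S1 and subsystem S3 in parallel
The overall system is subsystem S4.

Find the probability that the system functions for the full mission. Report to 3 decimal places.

Series (expansion valve, control panel, and cooling-tower fan): 0.72110 × 0.79860 × 0.83490 = 0.48079
Parallel (condenser-water pump and chiller compressor): 1 − (1 − 0.75660)(1 − 0.94060) = 0.98554
Series (flow switch, [0.98554], and chilled-water pump): 0.79970 × 0.98554 × 0.83150 = 0.65534
Parallel ([0.48079] and [0.65534]): 1 − (1 − 0.48079)(1 − 0.65534) = 0.821

0.821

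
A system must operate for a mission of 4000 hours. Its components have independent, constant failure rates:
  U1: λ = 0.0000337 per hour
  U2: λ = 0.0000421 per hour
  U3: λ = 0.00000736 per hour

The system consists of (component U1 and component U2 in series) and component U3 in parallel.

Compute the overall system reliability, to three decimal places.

R(U1) = exp(−0.0000337 × 4000) = 0.87389
R(U2) = exp(−0.0000421 × 4000) = 0.84502
R(U3) = exp(−0.00000736 × 4000) = 0.97099
Series (U1 and U2): 0.87389 × 0.84502 = 0.73845
Parallel ([0.73845] and U3): 1 − (1 − 0.73845)(1 − 0.97099) = 0.992

0.992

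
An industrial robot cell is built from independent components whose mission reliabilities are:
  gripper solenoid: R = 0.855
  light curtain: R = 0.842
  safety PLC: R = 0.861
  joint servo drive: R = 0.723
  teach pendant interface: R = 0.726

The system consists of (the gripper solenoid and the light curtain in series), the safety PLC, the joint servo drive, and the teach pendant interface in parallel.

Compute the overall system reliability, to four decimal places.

Series (gripper solenoid and light curtain): 0.855000 × 0.842000 = 0.719910
Parallel ([0.719910], safety PLC, joint servo drive, and teach pendant interface): 1 − (1 − 0.719910)(1 − 0.861000)(1 − 0.723000)(1 − 0.726000) = 0.9970

0.9970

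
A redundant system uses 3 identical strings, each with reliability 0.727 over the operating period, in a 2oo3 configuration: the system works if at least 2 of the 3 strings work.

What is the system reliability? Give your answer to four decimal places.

0.8171

R = Σ_{i=2}^{3} C(3,i) p^i (1−p)^{3−i} with p = 0.727
C(3,2)·0.727^2·0.273^1 = 0.432865
C(3,3)·0.727^3·0.273^0 = 0.384241
Sum = 0.8171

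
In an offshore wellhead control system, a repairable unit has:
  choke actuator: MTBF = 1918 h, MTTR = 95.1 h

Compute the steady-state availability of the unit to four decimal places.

0.9528

A(choke actuator) = MTBF/(MTBF+MTTR) = 1918/(1918+95.1) = 0.9528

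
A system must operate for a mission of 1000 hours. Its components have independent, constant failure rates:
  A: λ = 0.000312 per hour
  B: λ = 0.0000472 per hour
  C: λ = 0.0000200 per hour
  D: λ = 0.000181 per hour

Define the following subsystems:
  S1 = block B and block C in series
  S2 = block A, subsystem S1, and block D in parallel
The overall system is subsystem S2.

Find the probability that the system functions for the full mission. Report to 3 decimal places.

0.997

R(A) = exp(−0.000312 × 1000) = 0.73198
R(B) = exp(−0.0000472 × 1000) = 0.95390
R(C) = exp(−0.0000200 × 1000) = 0.98020
R(D) = exp(−0.000181 × 1000) = 0.83444
Series (B and C): 0.95390 × 0.98020 = 0.93501
Parallel (A, [0.93501], and D): 1 − (1 − 0.73198)(1 − 0.93501)(1 − 0.83444) = 0.997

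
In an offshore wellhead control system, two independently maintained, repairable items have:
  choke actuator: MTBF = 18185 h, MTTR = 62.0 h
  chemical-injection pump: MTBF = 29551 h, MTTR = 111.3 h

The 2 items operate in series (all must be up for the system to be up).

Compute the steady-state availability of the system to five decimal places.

0.99286

A(choke actuator) = MTBF/(MTBF+MTTR) = 18185/(18185+62.0) = 0.996602
A(chemical-injection pump) = MTBF/(MTBF+MTTR) = 29551/(29551+111.3) = 0.996248
Series availability: 0.996602 × 0.996248 = 0.99286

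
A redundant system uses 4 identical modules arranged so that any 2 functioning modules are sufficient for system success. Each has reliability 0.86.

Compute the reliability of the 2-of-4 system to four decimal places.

R = Σ_{i=2}^{4} C(4,i) p^i (1−p)^{4−i} with p = 0.86
C(4,2)·0.86^2·0.14^2 = 0.086977
C(4,3)·0.86^3·0.14^1 = 0.356191
C(4,4)·0.86^4·0.14^0 = 0.547008
Sum = 0.9902

0.9902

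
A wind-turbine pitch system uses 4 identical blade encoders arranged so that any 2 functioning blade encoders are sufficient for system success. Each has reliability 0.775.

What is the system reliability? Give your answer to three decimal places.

0.962

R = Σ_{i=2}^{4} C(4,i) p^i (1−p)^{4−i} with p = 0.775
C(4,2)·0.775^2·0.225^2 = 0.18244
C(4,3)·0.775^3·0.225^1 = 0.41894
C(4,4)·0.775^4·0.225^0 = 0.36075
Sum = 0.962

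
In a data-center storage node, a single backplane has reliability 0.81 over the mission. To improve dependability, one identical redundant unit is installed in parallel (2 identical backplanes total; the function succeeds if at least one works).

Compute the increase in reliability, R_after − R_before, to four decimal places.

R_before = 0.81
R_after = 1 − (1 − 0.81)^2 = 0.9639
ΔR = 0.9639 − 0.81 = 0.1539

0.1539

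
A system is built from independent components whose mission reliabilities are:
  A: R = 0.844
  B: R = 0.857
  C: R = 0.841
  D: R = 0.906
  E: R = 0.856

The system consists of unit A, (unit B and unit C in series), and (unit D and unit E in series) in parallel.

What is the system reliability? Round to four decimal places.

0.9902

Series (B and C): 0.857000 × 0.841000 = 0.720737
Series (D and E): 0.906000 × 0.856000 = 0.775536
Parallel (A, [0.720737], and [0.775536]): 1 − (1 − 0.844000)(1 − 0.720737)(1 − 0.775536) = 0.9902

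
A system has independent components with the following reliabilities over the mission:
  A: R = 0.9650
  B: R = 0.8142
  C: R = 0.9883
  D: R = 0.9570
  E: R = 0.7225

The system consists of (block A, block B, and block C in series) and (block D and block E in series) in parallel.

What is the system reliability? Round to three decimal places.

Series (A, B, and C): 0.96500 × 0.81420 × 0.98830 = 0.77651
Series (D and E): 0.95700 × 0.72250 = 0.69143
Parallel ([0.77651] and [0.69143]): 1 − (1 − 0.77651)(1 − 0.69143) = 0.931

0.931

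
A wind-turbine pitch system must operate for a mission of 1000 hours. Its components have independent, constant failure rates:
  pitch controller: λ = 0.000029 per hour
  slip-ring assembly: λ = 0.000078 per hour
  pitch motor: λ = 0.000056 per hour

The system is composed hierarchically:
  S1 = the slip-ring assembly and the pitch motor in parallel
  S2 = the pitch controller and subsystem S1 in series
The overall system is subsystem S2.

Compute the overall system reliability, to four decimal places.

R(pitch controller) = exp(−0.000029 × 1000) = 0.971416
R(slip-ring assembly) = exp(−0.000078 × 1000) = 0.924964
R(pitch motor) = exp(−0.000056 × 1000) = 0.945539
Parallel (slip-ring assembly and pitch motor): 1 − (1 − 0.924964)(1 − 0.945539) = 0.995913
Series (pitch controller and [0.995913]): 0.971416 × 0.995913 = 0.9674

0.9674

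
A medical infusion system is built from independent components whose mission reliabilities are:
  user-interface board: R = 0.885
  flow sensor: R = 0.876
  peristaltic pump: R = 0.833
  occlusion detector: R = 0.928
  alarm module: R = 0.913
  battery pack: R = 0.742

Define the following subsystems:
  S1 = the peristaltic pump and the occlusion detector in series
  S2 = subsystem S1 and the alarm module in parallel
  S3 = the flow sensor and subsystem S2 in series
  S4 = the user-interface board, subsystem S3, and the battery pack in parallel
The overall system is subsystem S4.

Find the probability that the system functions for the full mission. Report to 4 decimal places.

Series (peristaltic pump and occlusion detector): 0.833000 × 0.928000 = 0.773024
Parallel ([0.773024] and alarm module): 1 − (1 − 0.773024)(1 − 0.913000) = 0.980253
Series (flow sensor and [0.980253]): 0.876000 × 0.980253 = 0.858702
Parallel (user-interface board, [0.858702], and battery pack): 1 − (1 − 0.885000)(1 − 0.858702)(1 − 0.742000) = 0.9958

0.9958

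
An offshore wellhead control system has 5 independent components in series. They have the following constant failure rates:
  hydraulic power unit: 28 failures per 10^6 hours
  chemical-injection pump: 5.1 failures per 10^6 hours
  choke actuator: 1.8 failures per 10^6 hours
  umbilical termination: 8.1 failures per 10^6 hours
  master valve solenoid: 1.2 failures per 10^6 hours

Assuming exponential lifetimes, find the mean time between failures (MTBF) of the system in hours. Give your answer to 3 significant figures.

Series of exponential components: λ_sys = Σ λ_i
λ_sys = 0.000028 + 0.0000051 + 0.0000018 + 0.0000081 + 0.0000012 = 4.4200e-05 /h
MTBF = 1 / λ_sys = 22600 h

22600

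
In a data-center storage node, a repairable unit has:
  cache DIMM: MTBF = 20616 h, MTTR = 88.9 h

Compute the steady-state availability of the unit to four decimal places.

A(cache DIMM) = MTBF/(MTBF+MTTR) = 20616/(20616+88.9) = 0.9957

0.9957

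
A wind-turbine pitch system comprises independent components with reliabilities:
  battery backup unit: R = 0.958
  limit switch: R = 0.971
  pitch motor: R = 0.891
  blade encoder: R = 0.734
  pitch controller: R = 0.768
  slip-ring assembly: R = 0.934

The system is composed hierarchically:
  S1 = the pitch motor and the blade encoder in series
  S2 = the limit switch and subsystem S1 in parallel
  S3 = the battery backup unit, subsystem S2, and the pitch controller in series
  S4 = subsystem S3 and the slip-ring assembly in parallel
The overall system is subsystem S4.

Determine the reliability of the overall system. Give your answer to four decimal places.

Series (pitch motor and blade encoder): 0.891000 × 0.734000 = 0.653994
Parallel (limit switch and [0.653994]): 1 − (1 − 0.971000)(1 − 0.653994) = 0.989966
Series (battery backup unit, [0.989966], and pitch controller): 0.958000 × 0.989966 × 0.768000 = 0.728362
Parallel ([0.728362] and slip-ring assembly): 1 − (1 − 0.728362)(1 − 0.934000) = 0.9821

0.9821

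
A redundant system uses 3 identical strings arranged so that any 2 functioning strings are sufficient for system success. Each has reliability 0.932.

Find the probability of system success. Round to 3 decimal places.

R = Σ_{i=2}^{3} C(3,i) p^i (1−p)^{3−i} with p = 0.932
C(3,2)·0.932^2·0.068^1 = 0.17720
C(3,3)·0.932^3·0.068^0 = 0.80956
Sum = 0.987

0.987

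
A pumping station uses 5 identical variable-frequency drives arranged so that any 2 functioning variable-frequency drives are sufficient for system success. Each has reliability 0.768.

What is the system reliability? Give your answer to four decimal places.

R = Σ_{i=2}^{5} C(5,i) p^i (1−p)^{5−i} with p = 0.768
C(5,2)·0.768^2·0.232^3 = 0.073652
C(5,3)·0.768^3·0.232^2 = 0.243815
C(5,4)·0.768^4·0.232^1 = 0.403555
C(5,5)·0.768^5·0.232^0 = 0.267181
Sum = 0.9882

0.9882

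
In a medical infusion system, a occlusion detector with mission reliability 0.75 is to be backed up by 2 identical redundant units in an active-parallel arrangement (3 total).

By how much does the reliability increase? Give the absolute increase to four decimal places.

0.2344

R_before = 0.75
R_after = 1 − (1 − 0.75)^3 = 0.9844
ΔR = 0.9844 − 0.75 = 0.2344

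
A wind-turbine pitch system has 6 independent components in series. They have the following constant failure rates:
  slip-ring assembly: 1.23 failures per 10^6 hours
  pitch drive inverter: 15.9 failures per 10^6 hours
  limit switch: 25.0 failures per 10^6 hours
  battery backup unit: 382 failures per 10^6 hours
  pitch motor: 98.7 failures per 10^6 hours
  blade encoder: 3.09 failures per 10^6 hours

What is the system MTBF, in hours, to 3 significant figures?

1900

Series of exponential components: λ_sys = Σ λ_i
λ_sys = 0.00000123 + 0.0000159 + 0.0000250 + 0.000382 + 0.0000987 + 0.00000309 = 5.2592e-04 /h
MTBF = 1 / λ_sys = 1900 h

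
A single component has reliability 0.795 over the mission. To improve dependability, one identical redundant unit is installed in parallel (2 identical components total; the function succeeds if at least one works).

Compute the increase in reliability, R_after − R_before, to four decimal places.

R_before = 0.795
R_after = 1 − (1 − 0.795)^2 = 0.9580
ΔR = 0.9580 − 0.795 = 0.1630

0.1630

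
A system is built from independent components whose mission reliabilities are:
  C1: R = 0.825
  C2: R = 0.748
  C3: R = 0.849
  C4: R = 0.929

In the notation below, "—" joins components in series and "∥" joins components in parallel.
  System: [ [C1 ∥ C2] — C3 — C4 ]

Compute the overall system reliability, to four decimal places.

Parallel (C1 and C2): 1 − (1 − 0.825000)(1 − 0.748000) = 0.955900
Series ([0.955900], C3, and C4): 0.955900 × 0.849000 × 0.929000 = 0.7539

0.7539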